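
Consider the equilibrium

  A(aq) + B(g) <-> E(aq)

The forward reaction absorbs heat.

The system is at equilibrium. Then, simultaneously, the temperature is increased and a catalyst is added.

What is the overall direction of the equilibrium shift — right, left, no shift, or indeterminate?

right

The forward reaction is endothermic. Raising T favours the endothermic direction — shift to the right.
A catalyst speeds both forward and reverse rates equally; it changes neither Q nor K — no shift from this change.
Only the nonzero effect(s) matter; the net shift is to the right.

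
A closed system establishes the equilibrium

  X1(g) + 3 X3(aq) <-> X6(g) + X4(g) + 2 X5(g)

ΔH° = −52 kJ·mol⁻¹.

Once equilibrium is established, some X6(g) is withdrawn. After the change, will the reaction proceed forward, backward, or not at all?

Removing X6 (g), a product, drives the reaction to the right.

right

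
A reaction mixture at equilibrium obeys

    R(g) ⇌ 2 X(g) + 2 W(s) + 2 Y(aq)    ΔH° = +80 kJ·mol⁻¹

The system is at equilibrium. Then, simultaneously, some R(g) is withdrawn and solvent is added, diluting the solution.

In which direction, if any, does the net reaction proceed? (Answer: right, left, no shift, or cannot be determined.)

Removing R (g), a reactant, drives the reaction to the left.
Dilution lowers every aqueous concentration by the same factor. Δn_aq = 2 − 0 = +2, so the system shifts toward the side with more dissolved moles — to the right.
The individual effects push in opposite directions; without quantitative information the net direction cannot be determined.

cannot be determined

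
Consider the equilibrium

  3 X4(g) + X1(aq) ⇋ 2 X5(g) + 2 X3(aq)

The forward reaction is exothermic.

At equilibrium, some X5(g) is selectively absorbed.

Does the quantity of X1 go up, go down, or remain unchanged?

Removing X5 (g), a product, drives the reaction to the right.
The net shift is to the right. X1 is a reactant, so its amount decreases.

decreases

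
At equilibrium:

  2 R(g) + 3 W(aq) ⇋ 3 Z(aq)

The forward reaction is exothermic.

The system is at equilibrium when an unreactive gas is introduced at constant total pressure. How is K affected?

unchanged

The equilibrium constant depends only on temperature. This perturbation may move the position of equilibrium, but since T is unchanged, K itself is unchanged.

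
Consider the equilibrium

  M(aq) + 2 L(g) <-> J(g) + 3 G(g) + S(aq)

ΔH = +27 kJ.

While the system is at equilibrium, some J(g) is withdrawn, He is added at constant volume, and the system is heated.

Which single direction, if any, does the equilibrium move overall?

right

Removing J (g), a product, drives the reaction to the right.
At constant volume, adding an inert gas leaves every reacting species' partial pressure unchanged, so Q is unchanged — no shift from this change.
The forward reaction is endothermic. Raising T favours the endothermic direction — shift to the right.
Only the nonzero effect(s) matter; the net shift is to the right.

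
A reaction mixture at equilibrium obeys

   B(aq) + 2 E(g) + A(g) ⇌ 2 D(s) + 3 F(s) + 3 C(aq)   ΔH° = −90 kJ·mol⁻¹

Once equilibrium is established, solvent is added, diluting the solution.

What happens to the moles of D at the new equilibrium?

increases

Dilution lowers every aqueous concentration by the same factor. Δn_aq = 3 − 1 = +2, so the system shifts toward the side with more dissolved moles — to the right.
The net shift is to the right. D is a product, so its amount increases.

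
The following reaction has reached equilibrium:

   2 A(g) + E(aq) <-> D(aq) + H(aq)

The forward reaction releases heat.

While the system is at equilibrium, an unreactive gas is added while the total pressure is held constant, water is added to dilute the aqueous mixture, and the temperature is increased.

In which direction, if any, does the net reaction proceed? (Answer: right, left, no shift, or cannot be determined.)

cannot be determined

Adding inert gas at constant total pressure expands the volume and lowers every reacting partial pressure. With Δn_gas = 0 − 2 = -2, Q moves away from K toward the side with fewer gas moles, so the system shifts toward the side with more gas moles — to the left.
Dilution lowers every aqueous concentration by the same factor. Δn_aq = 2 − 1 = +1, so the system shifts toward the side with more dissolved moles — to the right.
The forward reaction is exothermic. Raising T favours the endothermic direction — shift to the left.
The individual effects push in opposite directions; without quantitative information the net direction cannot be determined.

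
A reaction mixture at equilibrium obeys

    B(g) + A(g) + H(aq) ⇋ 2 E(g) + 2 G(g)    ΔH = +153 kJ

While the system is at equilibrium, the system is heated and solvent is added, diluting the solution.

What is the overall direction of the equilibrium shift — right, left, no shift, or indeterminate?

cannot be determined

The forward reaction is endothermic. Raising T favours the endothermic direction — shift to the right.
Dilution lowers every aqueous concentration by the same factor. Δn_aq = 0 − 1 = -1, so the system shifts toward the side with more dissolved moles — to the left.
The individual effects push in opposite directions; without quantitative information the net direction cannot be determined.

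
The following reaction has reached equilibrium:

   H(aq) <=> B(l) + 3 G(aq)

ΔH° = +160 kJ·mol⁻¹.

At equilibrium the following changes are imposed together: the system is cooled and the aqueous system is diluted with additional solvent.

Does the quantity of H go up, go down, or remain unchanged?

cannot be determined

The forward reaction is endothermic. Lowering T favours the exothermic direction — shift to the left.
Dilution lowers every aqueous concentration by the same factor. Δn_aq = 3 − 1 = +2, so the system shifts toward the side with more dissolved moles — to the right.
The two effects oppose each other, so the net shift — and hence the change in H — cannot be determined from the given information.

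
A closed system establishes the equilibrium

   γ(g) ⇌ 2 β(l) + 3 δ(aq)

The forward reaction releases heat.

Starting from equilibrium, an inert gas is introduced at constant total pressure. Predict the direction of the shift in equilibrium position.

left

Adding inert gas at constant total pressure expands the volume and lowers every reacting partial pressure. With Δn_gas = 0 − 1 = -1, Q moves away from K toward the side with fewer gas moles, so the system shifts toward the side with more gas moles — to the left.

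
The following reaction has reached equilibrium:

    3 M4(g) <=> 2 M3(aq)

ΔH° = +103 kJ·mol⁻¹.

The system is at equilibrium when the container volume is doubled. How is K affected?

unchanged

The equilibrium constant depends only on temperature. This perturbation may move the position of equilibrium, but since T is unchanged, K itself is unchanged.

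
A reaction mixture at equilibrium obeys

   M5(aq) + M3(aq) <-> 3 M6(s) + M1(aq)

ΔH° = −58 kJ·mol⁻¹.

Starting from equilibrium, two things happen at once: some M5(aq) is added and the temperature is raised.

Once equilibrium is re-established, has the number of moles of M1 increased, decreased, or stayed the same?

Adding M5 (aq), a reactant, drives the reaction to the right.
The forward reaction is exothermic. Raising T favours the endothermic direction — shift to the left.
The two effects oppose each other, so the net shift — and hence the change in M1 — cannot be determined from the given information.

cannot be determined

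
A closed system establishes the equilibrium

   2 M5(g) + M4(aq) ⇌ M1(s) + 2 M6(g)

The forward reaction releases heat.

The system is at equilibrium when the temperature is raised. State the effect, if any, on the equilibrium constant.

K depends on temperature via the van 't Hoff relation. The forward reaction is exothermic, so raising T decreases K.

decreases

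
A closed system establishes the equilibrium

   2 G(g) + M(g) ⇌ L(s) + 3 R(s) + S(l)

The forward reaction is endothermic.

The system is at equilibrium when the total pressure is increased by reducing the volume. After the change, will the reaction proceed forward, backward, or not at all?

right

Gas moles: reactants 3, products 0 (Δn_gas = -3). Compression shifts the system toward the side with fewer moles of gas — to the right.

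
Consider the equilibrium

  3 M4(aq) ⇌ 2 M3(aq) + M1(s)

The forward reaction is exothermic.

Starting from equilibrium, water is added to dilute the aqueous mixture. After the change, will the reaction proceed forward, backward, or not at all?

left

Dilution lowers every aqueous concentration by the same factor. Δn_aq = 2 − 3 = -1, so the system shifts toward the side with more dissolved moles — to the left.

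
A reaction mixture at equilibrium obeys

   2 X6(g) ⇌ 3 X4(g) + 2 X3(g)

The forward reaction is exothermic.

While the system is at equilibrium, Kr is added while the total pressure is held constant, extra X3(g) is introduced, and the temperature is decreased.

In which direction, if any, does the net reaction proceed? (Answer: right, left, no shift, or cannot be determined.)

Adding inert gas at constant total pressure expands the volume and lowers every reacting partial pressure. With Δn_gas = 5 − 2 = +3, Q moves away from K toward the side with fewer gas moles, so the system shifts toward the side with more gas moles — to the right.
Adding X3 (g), a product, drives the reaction to the left.
The forward reaction is exothermic. Lowering T favours the exothermic direction — shift to the right.
The individual effects push in opposite directions; without quantitative information the net direction cannot be determined.

cannot be determined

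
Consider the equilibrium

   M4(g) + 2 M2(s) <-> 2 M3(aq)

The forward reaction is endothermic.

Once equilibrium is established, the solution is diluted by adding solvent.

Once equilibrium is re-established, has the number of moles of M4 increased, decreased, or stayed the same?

decreases

Dilution lowers every aqueous concentration by the same factor. Δn_aq = 2 − 0 = +2, so the system shifts toward the side with more dissolved moles — to the right.
The net shift is to the right. M4 is a reactant, so its amount decreases.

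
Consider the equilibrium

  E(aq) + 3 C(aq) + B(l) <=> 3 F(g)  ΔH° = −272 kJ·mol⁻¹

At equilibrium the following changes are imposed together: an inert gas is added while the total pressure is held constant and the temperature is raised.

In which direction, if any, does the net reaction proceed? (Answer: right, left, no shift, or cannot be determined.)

cannot be determined

Adding inert gas at constant total pressure expands the volume and lowers every reacting partial pressure. With Δn_gas = 3 − 0 = +3, Q moves away from K toward the side with fewer gas moles, so the system shifts toward the side with more gas moles — to the right.
The forward reaction is exothermic. Raising T favours the endothermic direction — shift to the left.
The individual effects push in opposite directions; without quantitative information the net direction cannot be determined.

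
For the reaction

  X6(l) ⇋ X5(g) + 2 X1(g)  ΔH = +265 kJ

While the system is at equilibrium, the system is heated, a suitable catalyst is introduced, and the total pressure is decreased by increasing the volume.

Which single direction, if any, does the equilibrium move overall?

The forward reaction is endothermic. Raising T favours the endothermic direction — shift to the right.
A catalyst speeds both forward and reverse rates equally; it changes neither Q nor K — no shift from this change.
Gas moles: reactants 0, products 3 (Δn_gas = +3). Expansion shifts the system toward the side with more moles of gas — to the right.
Only the nonzero effect(s) matter; the net shift is to the right.

right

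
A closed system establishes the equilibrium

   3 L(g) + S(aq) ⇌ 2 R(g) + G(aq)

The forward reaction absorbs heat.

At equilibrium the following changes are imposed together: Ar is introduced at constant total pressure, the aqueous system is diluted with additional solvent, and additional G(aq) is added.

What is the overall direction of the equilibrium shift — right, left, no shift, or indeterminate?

left

Adding inert gas at constant total pressure expands the volume and lowers every reacting partial pressure. With Δn_gas = 2 − 3 = -1, Q moves away from K toward the side with fewer gas moles, so the system shifts toward the side with more gas moles — to the left.
Dilution scales every aqueous concentration by the same factor. Δn_aq = 1 − 1 = 0, so Q is unchanged — no shift.
Adding G (aq), a product, drives the reaction to the left.
Only the nonzero effect(s) matter; the net shift is to the left.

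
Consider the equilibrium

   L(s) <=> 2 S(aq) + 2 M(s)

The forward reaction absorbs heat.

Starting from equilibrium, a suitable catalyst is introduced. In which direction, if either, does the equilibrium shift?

no shift

A catalyst speeds both forward and reverse rates equally; it changes neither Q nor K — no shift from this change.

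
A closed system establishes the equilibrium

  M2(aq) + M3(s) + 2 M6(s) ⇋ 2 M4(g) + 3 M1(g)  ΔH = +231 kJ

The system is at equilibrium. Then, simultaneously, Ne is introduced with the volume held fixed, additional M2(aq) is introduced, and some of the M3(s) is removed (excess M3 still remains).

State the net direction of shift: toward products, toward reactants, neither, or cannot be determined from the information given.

right

At constant volume, adding an inert gas leaves every reacting species' partial pressure unchanged, so Q is unchanged — no shift from this change.
Adding M2 (aq), a reactant, drives the reaction to the right.
M3 is a pure solid; its activity is 1 regardless of amount, so Q is unaffected — no shift from this change.
Only the nonzero effect(s) matter; the net shift is to the right.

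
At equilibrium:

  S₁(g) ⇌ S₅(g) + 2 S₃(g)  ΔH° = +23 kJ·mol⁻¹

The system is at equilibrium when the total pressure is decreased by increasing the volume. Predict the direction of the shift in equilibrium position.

Gas moles: reactants 1, products 3 (Δn_gas = +2). Expansion shifts the system toward the side with more moles of gas — to the right.

right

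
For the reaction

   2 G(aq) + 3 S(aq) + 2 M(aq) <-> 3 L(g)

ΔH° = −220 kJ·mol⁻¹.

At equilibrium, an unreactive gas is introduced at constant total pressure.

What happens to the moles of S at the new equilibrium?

Adding inert gas at constant total pressure expands the volume and lowers every reacting partial pressure. With Δn_gas = 3 − 0 = +3, Q moves away from K toward the side with fewer gas moles, so the system shifts toward the side with more gas moles — to the right.
The net shift is to the right. S is a reactant, so its amount decreases.

decreases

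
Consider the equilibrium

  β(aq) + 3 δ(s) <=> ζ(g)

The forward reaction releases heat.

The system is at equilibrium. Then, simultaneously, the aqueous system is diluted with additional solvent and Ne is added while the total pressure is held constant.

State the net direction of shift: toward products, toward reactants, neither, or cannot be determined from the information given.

Dilution lowers every aqueous concentration by the same factor. Δn_aq = 0 − 1 = -1, so the system shifts toward the side with more dissolved moles — to the left.
Adding inert gas at constant total pressure expands the volume and lowers every reacting partial pressure. With Δn_gas = 1 − 0 = +1, Q moves away from K toward the side with fewer gas moles, so the system shifts toward the side with more gas moles — to the right.
The individual effects push in opposite directions; without quantitative information the net direction cannot be determined.

cannot be determined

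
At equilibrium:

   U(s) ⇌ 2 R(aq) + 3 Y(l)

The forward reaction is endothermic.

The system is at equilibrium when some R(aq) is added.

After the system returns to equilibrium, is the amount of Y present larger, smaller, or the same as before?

decreases

Adding R (aq), a product, drives the reaction to the left.
The net shift is to the left. Y is a product, so its amount decreases.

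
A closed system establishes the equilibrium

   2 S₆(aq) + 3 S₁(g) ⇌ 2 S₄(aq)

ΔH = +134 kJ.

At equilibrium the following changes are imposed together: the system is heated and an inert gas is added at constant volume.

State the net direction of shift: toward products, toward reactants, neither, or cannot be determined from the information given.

right

The forward reaction is endothermic. Raising T favours the endothermic direction — shift to the right.
At constant volume, adding an inert gas leaves every reacting species' partial pressure unchanged, so Q is unchanged — no shift from this change.
Only the nonzero effect(s) matter; the net shift is to the right.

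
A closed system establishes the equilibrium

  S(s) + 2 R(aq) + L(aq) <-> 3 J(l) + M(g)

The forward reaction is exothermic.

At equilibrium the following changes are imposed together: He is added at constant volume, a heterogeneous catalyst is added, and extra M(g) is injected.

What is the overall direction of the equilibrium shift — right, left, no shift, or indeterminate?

At constant volume, adding an inert gas leaves every reacting species' partial pressure unchanged, so Q is unchanged — no shift from this change.
A catalyst speeds both forward and reverse rates equally; it changes neither Q nor K — no shift from this change.
Adding M (g), a product, drives the reaction to the left.
Only the nonzero effect(s) matter; the net shift is to the left.

left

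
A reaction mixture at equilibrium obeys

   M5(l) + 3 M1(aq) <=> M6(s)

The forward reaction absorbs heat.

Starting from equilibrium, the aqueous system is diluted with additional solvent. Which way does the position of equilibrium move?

Dilution lowers every aqueous concentration by the same factor. Δn_aq = 0 − 3 = -3, so the system shifts toward the side with more dissolved moles — to the left.

left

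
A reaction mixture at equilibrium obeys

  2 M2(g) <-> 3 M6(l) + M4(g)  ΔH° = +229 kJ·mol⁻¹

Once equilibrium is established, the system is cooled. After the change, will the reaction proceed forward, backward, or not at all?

left

The forward reaction is endothermic. Lowering T favours the exothermic direction — shift to the left.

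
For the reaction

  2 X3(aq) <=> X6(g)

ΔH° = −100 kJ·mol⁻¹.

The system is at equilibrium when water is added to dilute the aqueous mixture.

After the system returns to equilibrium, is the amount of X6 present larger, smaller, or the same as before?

Dilution lowers every aqueous concentration by the same factor. Δn_aq = 0 − 2 = -2, so the system shifts toward the side with more dissolved moles — to the left.
The net shift is to the left. X6 is a product, so its amount decreases.

decreases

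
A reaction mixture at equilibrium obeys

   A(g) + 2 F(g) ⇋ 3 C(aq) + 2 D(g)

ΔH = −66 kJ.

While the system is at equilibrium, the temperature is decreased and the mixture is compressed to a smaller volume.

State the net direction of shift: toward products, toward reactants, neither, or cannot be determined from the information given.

The forward reaction is exothermic. Lowering T favours the exothermic direction — shift to the right.
Gas moles: reactants 3, products 2 (Δn_gas = -1). Compression shifts the system toward the side with fewer moles of gas — to the right.
All effects act in the same direction — net shift to the right.

right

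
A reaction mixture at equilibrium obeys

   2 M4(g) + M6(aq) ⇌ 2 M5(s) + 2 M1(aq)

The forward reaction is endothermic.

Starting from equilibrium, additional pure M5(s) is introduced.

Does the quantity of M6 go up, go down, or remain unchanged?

M5 is a pure solid; its activity is 1 regardless of amount, so Q is unaffected — no shift from this change.
No net shift occurs, so the amount of M6 is unchanged.

unchanged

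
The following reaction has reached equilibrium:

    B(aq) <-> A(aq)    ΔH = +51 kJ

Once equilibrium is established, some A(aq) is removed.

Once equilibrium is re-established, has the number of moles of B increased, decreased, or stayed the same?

Removing A (aq), a product, drives the reaction to the right.
The net shift is to the right. B is a reactant, so its amount decreases.

decreases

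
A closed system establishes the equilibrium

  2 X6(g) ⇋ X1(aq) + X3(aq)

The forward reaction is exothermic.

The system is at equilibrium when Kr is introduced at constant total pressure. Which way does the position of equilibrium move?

left

Adding inert gas at constant total pressure expands the volume and lowers every reacting partial pressure. With Δn_gas = 0 − 2 = -2, Q moves away from K toward the side with fewer gas moles, so the system shifts toward the side with more gas moles — to the left.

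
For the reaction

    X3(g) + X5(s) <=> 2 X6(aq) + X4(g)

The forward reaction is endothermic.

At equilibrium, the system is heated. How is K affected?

K depends on temperature via the van 't Hoff relation. The forward reaction is endothermic, so raising T increases K.

increases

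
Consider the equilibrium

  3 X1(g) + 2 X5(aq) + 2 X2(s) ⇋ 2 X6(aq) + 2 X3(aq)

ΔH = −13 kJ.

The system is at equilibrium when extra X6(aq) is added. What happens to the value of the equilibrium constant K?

unchanged

The equilibrium constant depends only on temperature. This perturbation may move the position of equilibrium, but since T is unchanged, K itself is unchanged.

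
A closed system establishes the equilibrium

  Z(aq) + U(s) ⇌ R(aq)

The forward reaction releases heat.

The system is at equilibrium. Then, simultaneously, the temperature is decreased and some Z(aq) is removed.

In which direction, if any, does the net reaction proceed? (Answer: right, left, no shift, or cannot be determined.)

The forward reaction is exothermic. Lowering T favours the exothermic direction — shift to the right.
Removing Z (aq), a reactant, drives the reaction to the left.
The individual effects push in opposite directions; without quantitative information the net direction cannot be determined.

cannot be determined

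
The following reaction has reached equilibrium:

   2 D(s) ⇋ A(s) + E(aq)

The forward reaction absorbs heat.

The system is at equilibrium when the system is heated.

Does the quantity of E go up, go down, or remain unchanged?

increases

The forward reaction is endothermic. Raising T favours the endothermic direction — shift to the right.
The net shift is to the right. E is a product, so its amount increases.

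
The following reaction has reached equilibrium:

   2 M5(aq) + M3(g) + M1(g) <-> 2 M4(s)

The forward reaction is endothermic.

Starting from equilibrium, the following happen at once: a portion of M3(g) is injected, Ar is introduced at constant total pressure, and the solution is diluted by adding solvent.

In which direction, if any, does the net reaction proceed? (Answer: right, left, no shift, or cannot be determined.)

cannot be determined

Adding M3 (g), a reactant, drives the reaction to the right.
Adding inert gas at constant total pressure expands the volume and lowers every reacting partial pressure. With Δn_gas = 0 − 2 = -2, Q moves away from K toward the side with fewer gas moles, so the system shifts toward the side with more gas moles — to the left.
Dilution lowers every aqueous concentration by the same factor. Δn_aq = 0 − 2 = -2, so the system shifts toward the side with more dissolved moles — to the left.
The individual effects push in opposite directions; without quantitative information the net direction cannot be determined.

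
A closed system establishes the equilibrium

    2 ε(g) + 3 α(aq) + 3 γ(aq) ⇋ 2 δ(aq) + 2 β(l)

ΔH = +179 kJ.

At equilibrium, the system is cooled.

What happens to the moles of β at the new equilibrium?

decreases

The forward reaction is endothermic. Lowering T favours the exothermic direction — shift to the left.
The net shift is to the left. β is a product, so its amount decreases.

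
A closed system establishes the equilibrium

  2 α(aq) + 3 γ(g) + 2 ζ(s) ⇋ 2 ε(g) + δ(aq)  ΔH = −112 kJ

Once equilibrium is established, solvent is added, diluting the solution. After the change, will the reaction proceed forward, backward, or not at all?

left

Dilution lowers every aqueous concentration by the same factor. Δn_aq = 1 − 2 = -1, so the system shifts toward the side with more dissolved moles — to the left.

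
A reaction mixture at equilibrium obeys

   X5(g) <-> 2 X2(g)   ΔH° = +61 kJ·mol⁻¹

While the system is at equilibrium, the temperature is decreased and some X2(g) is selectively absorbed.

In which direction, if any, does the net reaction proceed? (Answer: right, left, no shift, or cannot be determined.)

The forward reaction is endothermic. Lowering T favours the exothermic direction — shift to the left.
Removing X2 (g), a product, drives the reaction to the right.
The individual effects push in opposite directions; without quantitative information the net direction cannot be determined.

cannot be determined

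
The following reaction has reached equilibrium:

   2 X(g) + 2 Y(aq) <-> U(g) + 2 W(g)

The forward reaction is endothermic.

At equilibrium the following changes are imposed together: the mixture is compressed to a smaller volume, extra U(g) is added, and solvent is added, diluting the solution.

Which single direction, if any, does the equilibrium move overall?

left

Gas moles: reactants 2, products 3 (Δn_gas = +1). Compression shifts the system toward the side with fewer moles of gas — to the left.
Adding U (g), a product, drives the reaction to the left.
Dilution lowers every aqueous concentration by the same factor. Δn_aq = 0 − 2 = -2, so the system shifts toward the side with more dissolved moles — to the left.
All effects act in the same direction — net shift to the left.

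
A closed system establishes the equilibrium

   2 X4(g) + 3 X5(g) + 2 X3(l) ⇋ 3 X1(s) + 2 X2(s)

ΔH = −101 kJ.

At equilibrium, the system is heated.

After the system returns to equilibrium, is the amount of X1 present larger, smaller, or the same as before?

decreases

The forward reaction is exothermic. Raising T favours the endothermic direction — shift to the left.
The net shift is to the left. X1 is a product, so its amount decreases.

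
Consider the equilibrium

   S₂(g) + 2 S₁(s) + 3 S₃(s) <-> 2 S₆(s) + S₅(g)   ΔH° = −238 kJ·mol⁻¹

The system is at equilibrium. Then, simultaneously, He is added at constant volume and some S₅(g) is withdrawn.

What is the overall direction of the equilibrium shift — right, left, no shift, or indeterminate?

right

At constant volume, adding an inert gas leaves every reacting species' partial pressure unchanged, so Q is unchanged — no shift from this change.
Removing S₅ (g), a product, drives the reaction to the right.
Only the nonzero effect(s) matter; the net shift is to the right.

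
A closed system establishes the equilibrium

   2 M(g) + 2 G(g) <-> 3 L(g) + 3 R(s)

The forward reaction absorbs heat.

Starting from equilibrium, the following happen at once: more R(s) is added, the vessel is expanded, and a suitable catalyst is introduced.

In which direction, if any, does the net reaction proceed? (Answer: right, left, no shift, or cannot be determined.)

R is a pure solid; its activity is 1 regardless of amount, so Q is unaffected — no shift from this change.
Gas moles: reactants 4, products 3 (Δn_gas = -1). Expansion shifts the system toward the side with more moles of gas — to the left.
A catalyst speeds both forward and reverse rates equally; it changes neither Q nor K — no shift from this change.
Only the nonzero effect(s) matter; the net shift is to the left.

left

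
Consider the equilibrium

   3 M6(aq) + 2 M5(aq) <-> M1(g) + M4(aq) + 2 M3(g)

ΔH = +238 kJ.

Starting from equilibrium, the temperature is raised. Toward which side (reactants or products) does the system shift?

The forward reaction is endothermic. Raising T favours the endothermic direction — shift to the right.

right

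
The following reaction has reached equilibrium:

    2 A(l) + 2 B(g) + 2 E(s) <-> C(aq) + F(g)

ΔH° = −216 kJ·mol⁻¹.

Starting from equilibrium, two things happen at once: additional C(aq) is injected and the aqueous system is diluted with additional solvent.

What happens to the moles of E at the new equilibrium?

Adding C (aq), a product, drives the reaction to the left.
Dilution lowers every aqueous concentration by the same factor. Δn_aq = 1 − 0 = +1, so the system shifts toward the side with more dissolved moles — to the right.
The two effects oppose each other, so the net shift — and hence the change in E — cannot be determined from the given information.

cannot be determined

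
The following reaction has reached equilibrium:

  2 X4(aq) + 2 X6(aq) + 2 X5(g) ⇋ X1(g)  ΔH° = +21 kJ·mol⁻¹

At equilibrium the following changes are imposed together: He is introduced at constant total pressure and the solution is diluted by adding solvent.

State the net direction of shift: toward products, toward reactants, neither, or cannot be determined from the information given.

Adding inert gas at constant total pressure expands the volume and lowers every reacting partial pressure. With Δn_gas = 1 − 2 = -1, Q moves away from K toward the side with fewer gas moles, so the system shifts toward the side with more gas moles — to the left.
Dilution lowers every aqueous concentration by the same factor. Δn_aq = 0 − 4 = -4, so the system shifts toward the side with more dissolved moles — to the left.
All effects act in the same direction — net shift to the left.

left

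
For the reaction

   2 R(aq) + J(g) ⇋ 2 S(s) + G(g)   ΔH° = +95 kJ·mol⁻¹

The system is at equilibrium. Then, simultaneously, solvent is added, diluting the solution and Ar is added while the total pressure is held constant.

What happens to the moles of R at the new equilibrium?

increases

Dilution lowers every aqueous concentration by the same factor. Δn_aq = 0 − 2 = -2, so the system shifts toward the side with more dissolved moles — to the left.
Adding inert gas at constant total pressure expands the volume, scaling every reacting partial pressure by the same factor. Δn_gas = 1 − 1 = 0, so Q is unchanged — no shift.
The net shift is to the left. R is a reactant, so its amount increases.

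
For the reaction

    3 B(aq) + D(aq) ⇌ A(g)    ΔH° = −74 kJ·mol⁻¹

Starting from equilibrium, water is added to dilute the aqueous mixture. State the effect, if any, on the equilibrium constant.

The equilibrium constant depends only on temperature. This perturbation may move the position of equilibrium, but since T is unchanged, K itself is unchanged.

unchanged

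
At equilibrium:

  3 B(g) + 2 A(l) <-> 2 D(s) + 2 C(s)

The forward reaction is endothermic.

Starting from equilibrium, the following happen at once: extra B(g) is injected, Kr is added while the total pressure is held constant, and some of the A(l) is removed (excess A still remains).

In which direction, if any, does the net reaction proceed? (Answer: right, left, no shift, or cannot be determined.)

Adding B (g), a reactant, drives the reaction to the right.
Adding inert gas at constant total pressure expands the volume and lowers every reacting partial pressure. With Δn_gas = 0 − 3 = -3, Q moves away from K toward the side with fewer gas moles, so the system shifts toward the side with more gas moles — to the left.
A is a pure liquid; its activity is 1 regardless of amount, so Q is unaffected — no shift from this change.
The individual effects push in opposite directions; without quantitative information the net direction cannot be determined.

cannot be determined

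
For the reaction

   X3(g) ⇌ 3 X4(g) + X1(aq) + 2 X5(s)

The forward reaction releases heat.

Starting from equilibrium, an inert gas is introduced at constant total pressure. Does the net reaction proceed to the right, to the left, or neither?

Adding inert gas at constant total pressure expands the volume and lowers every reacting partial pressure. With Δn_gas = 3 − 1 = +2, Q moves away from K toward the side with fewer gas moles, so the system shifts toward the side with more gas moles — to the right.

right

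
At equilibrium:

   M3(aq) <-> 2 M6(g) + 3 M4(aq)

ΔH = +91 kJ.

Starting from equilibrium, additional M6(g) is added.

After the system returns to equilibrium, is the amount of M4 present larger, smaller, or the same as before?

decreases

Adding M6 (g), a product, drives the reaction to the left.
The net shift is to the left. M4 is a product, so its amount decreases.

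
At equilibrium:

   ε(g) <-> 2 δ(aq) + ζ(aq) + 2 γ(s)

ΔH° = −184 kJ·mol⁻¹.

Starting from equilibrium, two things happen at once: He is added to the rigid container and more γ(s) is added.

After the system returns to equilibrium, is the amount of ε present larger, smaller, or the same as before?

unchanged

At constant volume, adding an inert gas leaves every reacting species' partial pressure unchanged, so Q is unchanged — no shift from this change.
γ is a pure solid; its activity is 1 regardless of amount, so Q is unaffected — no shift from this change.
No net shift occurs, so the amount of ε is unchanged.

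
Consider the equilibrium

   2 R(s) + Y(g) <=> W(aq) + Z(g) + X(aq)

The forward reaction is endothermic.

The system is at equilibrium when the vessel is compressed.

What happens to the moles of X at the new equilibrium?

unchanged

Gas moles: reactants 1, products 1. Δn_gas = 0, so a volume change leaves Q equal to K — no shift from this change.
No net shift occurs, so the amount of X is unchanged.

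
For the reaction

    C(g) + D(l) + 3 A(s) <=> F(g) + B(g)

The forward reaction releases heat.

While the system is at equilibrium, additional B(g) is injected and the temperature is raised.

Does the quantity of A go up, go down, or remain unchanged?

increases

Adding B (g), a product, drives the reaction to the left.
The forward reaction is exothermic. Raising T favours the endothermic direction — shift to the left.
The net shift is to the left. A is a reactant, so its amount increases.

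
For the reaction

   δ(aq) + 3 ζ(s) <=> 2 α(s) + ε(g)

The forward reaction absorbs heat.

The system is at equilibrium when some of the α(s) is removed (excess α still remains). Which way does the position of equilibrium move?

α is a pure solid; its activity is 1 regardless of amount, so Q is unaffected — no shift from this change.

no shift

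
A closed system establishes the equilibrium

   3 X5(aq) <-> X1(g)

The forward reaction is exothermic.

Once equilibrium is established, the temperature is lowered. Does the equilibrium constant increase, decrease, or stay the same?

K depends on temperature via the van 't Hoff relation. The forward reaction is exothermic, so lowering T increases K.

increases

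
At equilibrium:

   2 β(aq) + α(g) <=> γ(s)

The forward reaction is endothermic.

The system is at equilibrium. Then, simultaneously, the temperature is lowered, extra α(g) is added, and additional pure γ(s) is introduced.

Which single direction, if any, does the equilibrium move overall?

cannot be determined

The forward reaction is endothermic. Lowering T favours the exothermic direction — shift to the left.
Adding α (g), a reactant, drives the reaction to the right.
γ is a pure solid; its activity is 1 regardless of amount, so Q is unaffected — no shift from this change.
The individual effects push in opposite directions; without quantitative information the net direction cannot be determined.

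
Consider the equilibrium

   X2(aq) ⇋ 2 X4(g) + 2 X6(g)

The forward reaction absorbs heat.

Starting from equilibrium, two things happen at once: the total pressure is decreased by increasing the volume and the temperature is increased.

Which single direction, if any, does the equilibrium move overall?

right

Gas moles: reactants 0, products 4 (Δn_gas = +4). Expansion shifts the system toward the side with more moles of gas — to the right.
The forward reaction is endothermic. Raising T favours the endothermic direction — shift to the right.
All effects act in the same direction — net shift to the right.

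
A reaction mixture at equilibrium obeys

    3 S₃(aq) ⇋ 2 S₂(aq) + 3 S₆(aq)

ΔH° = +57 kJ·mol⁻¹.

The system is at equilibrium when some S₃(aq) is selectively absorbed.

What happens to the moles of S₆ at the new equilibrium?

decreases

Removing S₃ (aq), a reactant, drives the reaction to the left.
The net shift is to the left. S₆ is a product, so its amount decreases.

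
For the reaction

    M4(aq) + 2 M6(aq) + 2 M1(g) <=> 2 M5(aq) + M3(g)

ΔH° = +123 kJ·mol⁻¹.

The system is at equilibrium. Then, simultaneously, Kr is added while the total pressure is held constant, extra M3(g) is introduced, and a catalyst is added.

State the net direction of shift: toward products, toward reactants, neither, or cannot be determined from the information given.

left

Adding inert gas at constant total pressure expands the volume and lowers every reacting partial pressure. With Δn_gas = 1 − 2 = -1, Q moves away from K toward the side with fewer gas moles, so the system shifts toward the side with more gas moles — to the left.
Adding M3 (g), a product, drives the reaction to the left.
A catalyst speeds both forward and reverse rates equally; it changes neither Q nor K — no shift from this change.
Only the nonzero effect(s) matter; the net shift is to the left.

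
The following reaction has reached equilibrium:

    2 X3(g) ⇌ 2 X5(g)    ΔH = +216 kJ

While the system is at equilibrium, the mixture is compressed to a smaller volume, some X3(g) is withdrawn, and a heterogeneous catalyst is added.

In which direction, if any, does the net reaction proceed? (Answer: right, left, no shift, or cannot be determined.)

left

Gas moles: reactants 2, products 2. Δn_gas = 0, so a volume change leaves Q equal to K — no shift from this change.
Removing X3 (g), a reactant, drives the reaction to the left.
A catalyst speeds both forward and reverse rates equally; it changes neither Q nor K — no shift from this change.
Only the nonzero effect(s) matter; the net shift is to the left.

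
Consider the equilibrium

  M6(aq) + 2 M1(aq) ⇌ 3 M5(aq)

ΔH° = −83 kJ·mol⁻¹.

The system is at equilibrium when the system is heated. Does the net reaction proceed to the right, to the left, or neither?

The forward reaction is exothermic. Raising T favours the endothermic direction — shift to the left.

left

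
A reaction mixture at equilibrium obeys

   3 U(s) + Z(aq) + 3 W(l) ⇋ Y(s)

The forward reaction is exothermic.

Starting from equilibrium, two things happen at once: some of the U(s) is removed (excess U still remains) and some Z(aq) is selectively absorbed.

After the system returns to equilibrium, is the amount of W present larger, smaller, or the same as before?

U is a pure solid; its activity is 1 regardless of amount, so Q is unaffected — no shift from this change.
Removing Z (aq), a reactant, drives the reaction to the left.
The net shift is to the left. W is a reactant, so its amount increases.

increases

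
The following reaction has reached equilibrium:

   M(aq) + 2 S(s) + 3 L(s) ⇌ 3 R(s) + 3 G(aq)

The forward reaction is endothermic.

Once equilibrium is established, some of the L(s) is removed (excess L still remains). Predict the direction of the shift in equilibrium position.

no shift

L is a pure solid; its activity is 1 regardless of amount, so Q is unaffected — no shift from this change.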